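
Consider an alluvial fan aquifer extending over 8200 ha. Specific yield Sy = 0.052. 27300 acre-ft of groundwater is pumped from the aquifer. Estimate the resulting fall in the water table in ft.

Δh ≈ 25.9 ft

A = 8200 ha = 8.2 × 10^7 m²
ΔV = 27300 acre-ft = 3.367 × 10^7 m³
Δh = ΔV / (Sy × A) = 3.367 × 10^7 m³ / (0.052 × 8.2 × 10^7 m²) = 7.897 m
Δh = 7.897 m = 25.91 ft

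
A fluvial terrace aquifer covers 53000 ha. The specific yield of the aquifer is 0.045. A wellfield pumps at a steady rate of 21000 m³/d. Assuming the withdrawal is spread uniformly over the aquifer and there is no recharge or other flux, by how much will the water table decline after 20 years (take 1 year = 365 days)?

Δh ≈ 6.43 m

A = 53000 ha = 5.3 × 10^8 m²
t = 20 years = 7300 d
ΔV = Q × t = 21000 m³/d × 7300 d = 1.533 × 10^8 m³
Δh = ΔV / (Sy × A) = 1.533 × 10^8 / (0.045 × 5.3 × 10^8) = 6.428 m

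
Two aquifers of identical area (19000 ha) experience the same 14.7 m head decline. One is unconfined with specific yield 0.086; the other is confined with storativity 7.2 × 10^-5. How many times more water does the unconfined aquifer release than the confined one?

A = 19000 ha = 1.9 × 10^8 m²
Unconfined: ΔV_u = Sy × A × Δh = 0.086 × 1.9 × 10^8 × 14.7 = 2.402 × 10^8 m³
Confined: ΔV_c = S × A × Δh = 7.2 × 10^-5 × 1.9 × 10^8 × 14.7 = 2.011 × 10^5 m³
Ratio = ΔV_u / ΔV_c = Sy / S = 0.086 / 7.2 × 10^-5 = 1194

ΔV_u / ΔV_c ≈ 1190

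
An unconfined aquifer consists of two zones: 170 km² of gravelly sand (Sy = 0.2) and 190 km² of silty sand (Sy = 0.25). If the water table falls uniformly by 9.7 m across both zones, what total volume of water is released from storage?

ΔV ≈ 7.91 × 10^8 m³

A₁ = 170 km² = 1.7 × 10^8 m²; A₂ = 190 km² = 1.9 × 10^8 m²
ΔV₁ = 0.2 × 1.7 × 10^8 × 9.7 = 3.298 × 10^8 m³
ΔV₂ = 0.25 × 1.9 × 10^8 × 9.7 = 4.607 × 10^8 m³
ΔV = ΔV₁ + ΔV₂ = 7.905 × 10^8 m³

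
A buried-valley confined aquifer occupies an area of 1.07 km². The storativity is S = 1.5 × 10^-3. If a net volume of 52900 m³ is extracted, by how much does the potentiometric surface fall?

A = 1.07 km² = 1.07 × 10^6 m²
Δh = ΔV / (S × A) = 52900 m³ / (0.0015 × 1.07 × 10^6 m²) = 32.96 m

Δh ≈ 33 m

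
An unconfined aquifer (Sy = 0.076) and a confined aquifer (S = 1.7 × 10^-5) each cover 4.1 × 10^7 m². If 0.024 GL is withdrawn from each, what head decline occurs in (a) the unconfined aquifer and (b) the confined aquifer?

Δh_u ≈ 0.0077 m; Δh_c ≈ 34.4 m

ΔV = 0.024 GL = 24000 m³
Unconfined: Δh_u = ΔV/(Sy·A) = 24000/(0.076 × 4.1 × 10^7) = 0.007702 m
Confined: Δh_c = ΔV/(S·A) = 24000/(1.7 × 10^-5 × 4.1 × 10^7) = 34.43 m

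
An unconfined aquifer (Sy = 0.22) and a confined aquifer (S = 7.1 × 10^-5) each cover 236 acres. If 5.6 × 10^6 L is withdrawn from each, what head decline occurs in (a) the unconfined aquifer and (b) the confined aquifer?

Δh_u ≈ 0.0267 m; Δh_c ≈ 82.6 m

A = 236 acres = 9.551 × 10^5 m²
ΔV = 5.6 × 10^6 L = 5600 m³
Unconfined: Δh_u = ΔV/(Sy·A) = 5600/(0.22 × 9.551 × 10^5) = 0.02665 m
Confined: Δh_c = ΔV/(S·A) = 5600/(7.1 × 10^-5 × 9.551 × 10^5) = 82.58 m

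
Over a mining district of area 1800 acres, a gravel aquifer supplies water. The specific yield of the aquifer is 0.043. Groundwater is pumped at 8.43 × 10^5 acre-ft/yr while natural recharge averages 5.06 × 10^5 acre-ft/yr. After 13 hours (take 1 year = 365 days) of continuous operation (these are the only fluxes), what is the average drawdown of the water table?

A = 1800 acres = 7.284 × 10^6 m²
Net abstraction = 8.43 × 10^5 − 5.06 × 10^5 = 3.37 × 10^5 acre-ft/yr
Q_net = 3.37 × 10^5 acre-ft/yr = 1.139 × 10^6 m³/d
t = 13 hours = 0.5417 d
ΔV = Q × t = 1.139 × 10^6 m³/d × 0.5417 d = 6.169 × 10^5 m³
Δh = ΔV / (Sy × A) = 6.169 × 10^5 / (0.043 × 7.284 × 10^6) = 1.969 m

Δh ≈ 1.97 m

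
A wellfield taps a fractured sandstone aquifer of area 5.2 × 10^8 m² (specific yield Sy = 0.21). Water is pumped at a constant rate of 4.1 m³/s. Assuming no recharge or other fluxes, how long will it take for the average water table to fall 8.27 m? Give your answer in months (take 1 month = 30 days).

t ≈ 85 months

ΔV = Sy × A × Δh = 0.21 × 5.2 × 10^8 × 8.27 = 9.031 × 10^8 m³
Q = 4.1 m³/s = 3.542 × 10^5 m³/d
t = ΔV / Q = 9.031 × 10^8 m³ / 3.542 × 10^5 m³/d = 2549 d
t = 2549 d ≈ 84.98 months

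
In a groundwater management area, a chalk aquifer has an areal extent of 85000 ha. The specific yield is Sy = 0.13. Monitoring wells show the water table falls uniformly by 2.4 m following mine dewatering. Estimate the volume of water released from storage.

A = 85000 ha = 8.5 × 10^8 m²
ΔV = Sy × A × Δh = 0.13 × 8.5 × 10^8 m² × 2.4 m = 2.652 × 10^8 m³

ΔV ≈ 2.65 × 10^8 m³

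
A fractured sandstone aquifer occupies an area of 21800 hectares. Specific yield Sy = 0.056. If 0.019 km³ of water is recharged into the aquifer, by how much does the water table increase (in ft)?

A = 21800 hectares = 2.18 × 10^8 m²
ΔV = 0.019 km³ = 1.9 × 10^7 m³
Δh = ΔV / (Sy × A) = 1.9 × 10^7 m³ / (0.056 × 2.18 × 10^8 m²) = 1.556 m
Δh = 1.556 m = 5.106 ft

Δh ≈ 5.11 ft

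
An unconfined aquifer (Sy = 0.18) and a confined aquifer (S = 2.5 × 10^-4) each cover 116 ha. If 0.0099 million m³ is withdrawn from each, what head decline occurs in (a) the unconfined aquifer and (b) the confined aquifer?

A = 116 ha = 1.16 × 10^6 m²
ΔV = 0.0099 million m³ = 9900 m³
Unconfined: Δh_u = ΔV/(Sy·A) = 9900/(0.18 × 1.16 × 10^6) = 0.04741 m
Confined: Δh_c = ΔV/(S·A) = 9900/(2.5 × 10^-4 × 1.16 × 10^6) = 34.14 m

Δh_u ≈ 0.0474 m; Δh_c ≈ 34.1 m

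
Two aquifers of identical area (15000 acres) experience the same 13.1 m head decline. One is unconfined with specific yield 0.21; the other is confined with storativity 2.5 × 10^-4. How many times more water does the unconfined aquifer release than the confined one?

ΔV_u / ΔV_c ≈ 840

A = 15000 acres = 6.07 × 10^7 m²
Unconfined: ΔV_u = Sy × A × Δh = 0.21 × 6.07 × 10^7 × 13.1 = 1.67 × 10^8 m³
Confined: ΔV_c = S × A × Δh = 2.5 × 10^-4 × 6.07 × 10^7 × 13.1 = 1.988 × 10^5 m³
Ratio = ΔV_u / ΔV_c = Sy / S = 0.21 / 2.5 × 10^-4 = 840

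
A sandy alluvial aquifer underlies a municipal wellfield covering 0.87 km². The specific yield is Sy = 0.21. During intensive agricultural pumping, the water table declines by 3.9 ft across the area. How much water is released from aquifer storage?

ΔV ≈ 2.17 × 10^5 m³

A = 0.87 km² = 8.7 × 10^5 m²
Δh = 3.9 ft = 1.189 m
ΔV = Sy × A × Δh = 0.21 × 8.7 × 10^5 m² × 1.189 m = 2.172 × 10^5 m³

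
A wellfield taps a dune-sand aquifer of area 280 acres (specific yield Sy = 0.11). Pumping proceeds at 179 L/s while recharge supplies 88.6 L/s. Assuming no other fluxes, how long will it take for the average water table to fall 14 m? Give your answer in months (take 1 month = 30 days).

t ≈ 7.45 months

A = 280 acres = 1.133 × 10^6 m²
ΔV = Sy × A × Δh = 0.11 × 1.133 × 10^6 × 14 = 1.745 × 10^6 m³
Net withdrawal = 179 − 88.6 = 90.4 L/s = 7811 m³/d
t = ΔV / Q = 1.745 × 10^6 m³ / 7811 m³/d = 223.4 d
t = 223.4 d ≈ 7.447 months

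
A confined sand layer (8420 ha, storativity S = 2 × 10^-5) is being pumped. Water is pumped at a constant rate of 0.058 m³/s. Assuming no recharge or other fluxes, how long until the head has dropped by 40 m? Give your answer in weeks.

A = 8420 ha = 8.42 × 10^7 m²
ΔV = S × A × Δh = 2 × 10^-5 × 8.42 × 10^7 × 40 = 67360 m³
Q = 0.058 m³/s = 5011 m³/d
t = ΔV / Q = 67360 m³ / 5011 m³/d = 13.44 d
t = 13.44 d ≈ 1.92 weeks

t ≈ 1.92 weeks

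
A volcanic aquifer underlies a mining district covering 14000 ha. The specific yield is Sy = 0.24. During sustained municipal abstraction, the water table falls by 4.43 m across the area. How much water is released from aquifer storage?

ΔV ≈ 1.49 × 10^8 m³

A = 14000 ha = 1.4 × 10^8 m²
ΔV = Sy × A × Δh = 0.24 × 1.4 × 10^8 m² × 4.43 m = 1.488 × 10^8 m³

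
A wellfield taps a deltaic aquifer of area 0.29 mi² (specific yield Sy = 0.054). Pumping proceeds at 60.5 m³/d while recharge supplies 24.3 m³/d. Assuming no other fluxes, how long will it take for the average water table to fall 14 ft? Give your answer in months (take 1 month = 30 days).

t ≈ 159 months

A = 0.29 mi² = 7.511 × 10^5 m²
Δh = 14 ft = 4.267 m
ΔV = Sy × A × Δh = 0.054 × 7.511 × 10^5 × 4.267 = 1.731 × 10^5 m³
Net withdrawal = 60.5 − 24.3 = 36.2 m³/d
t = ΔV / Q = 1.731 × 10^5 m³ / 36.2 m³/d = 4781 d
t = 4781 d ≈ 159.4 months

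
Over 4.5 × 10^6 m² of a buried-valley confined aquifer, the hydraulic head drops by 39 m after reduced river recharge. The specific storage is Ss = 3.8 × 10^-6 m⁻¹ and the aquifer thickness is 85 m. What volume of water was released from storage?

ΔV ≈ 56700 m³

S = Ss × b = 3.8 × 10^-6 m⁻¹ × 85 m = 3.23 × 10^-4
ΔV = S × A × Δh = 3.23 × 10^-4 × 4.5 × 10^6 m² × 39 m = 56690 m³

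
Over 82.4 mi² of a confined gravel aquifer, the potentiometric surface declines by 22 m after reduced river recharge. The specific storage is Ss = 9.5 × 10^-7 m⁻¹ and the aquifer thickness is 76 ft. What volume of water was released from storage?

b = 76 ft = 23.16 m
S = Ss × b = 9.5 × 10^-7 m⁻¹ × 23.16 m = 2.201 × 10^-5
A = 82.4 mi² = 2.134 × 10^8 m²
ΔV = S × A × Δh = 2.201 × 10^-5 × 2.134 × 10^8 m² × 22 m = 1.033 × 10^5 m³

ΔV ≈ 1.03 × 10^5 m³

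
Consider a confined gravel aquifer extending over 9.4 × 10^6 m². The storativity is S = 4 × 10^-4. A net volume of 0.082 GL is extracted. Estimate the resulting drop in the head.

Δh ≈ 21.8 m

ΔV = 0.082 GL = 82000 m³
Δh = ΔV / (S × A) = 82000 m³ / (4 × 10^-4 × 9.4 × 10^6 m²) = 21.81 m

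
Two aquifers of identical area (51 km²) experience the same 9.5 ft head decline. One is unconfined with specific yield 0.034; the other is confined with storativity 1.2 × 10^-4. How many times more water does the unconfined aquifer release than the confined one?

ΔV_u / ΔV_c ≈ 283

A = 51 km² = 5.1 × 10^7 m²
Δh = 9.5 ft = 2.896 m
Unconfined: ΔV_u = Sy × A × Δh = 0.034 × 5.1 × 10^7 × 2.896 = 5.021 × 10^6 m³
Confined: ΔV_c = S × A × Δh = 1.2 × 10^-4 × 5.1 × 10^7 × 2.896 = 17720 m³
Ratio = ΔV_u / ΔV_c = Sy / S = 0.034 / 1.2 × 10^-4 = 283.3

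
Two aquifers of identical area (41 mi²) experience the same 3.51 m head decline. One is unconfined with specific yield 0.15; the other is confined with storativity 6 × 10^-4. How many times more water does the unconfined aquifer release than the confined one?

ΔV_u / ΔV_c ≈ 250

A = 41 mi² = 1.062 × 10^8 m²
Unconfined: ΔV_u = Sy × A × Δh = 0.15 × 1.062 × 10^8 × 3.51 = 5.591 × 10^7 m³
Confined: ΔV_c = S × A × Δh = 6 × 10^-4 × 1.062 × 10^8 × 3.51 = 2.236 × 10^5 m³
Ratio = ΔV_u / ΔV_c = Sy / S = 0.15 / 6 × 10^-4 = 250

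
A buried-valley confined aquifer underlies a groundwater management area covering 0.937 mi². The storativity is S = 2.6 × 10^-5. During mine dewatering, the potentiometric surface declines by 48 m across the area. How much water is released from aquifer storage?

ΔV ≈ 3030 m³

A = 0.937 mi² = 2.427 × 10^6 m²
ΔV = S × A × Δh = 2.6 × 10^-5 × 2.427 × 10^6 m² × 48 m = 3029 m³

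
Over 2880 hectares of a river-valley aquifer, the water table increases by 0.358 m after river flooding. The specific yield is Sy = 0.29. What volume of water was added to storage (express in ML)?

A = 2880 hectares = 2.88 × 10^7 m²
ΔV = Sy × A × Δh = 0.29 × 2.88 × 10^7 m² × 0.358 m = 2.99 × 10^6 m³
ΔV = 2.99 × 10^6 m³ = 2990 ML

ΔV ≈ 2990 ML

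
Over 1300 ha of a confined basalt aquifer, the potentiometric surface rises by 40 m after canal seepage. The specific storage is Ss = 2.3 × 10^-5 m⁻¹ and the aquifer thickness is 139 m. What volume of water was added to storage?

ΔV ≈ 1.66 × 10^6 m³

S = Ss × b = 2.3 × 10^-5 m⁻¹ × 139 m = 3.197 × 10^-3
A = 1300 ha = 1.3 × 10^7 m²
ΔV = S × A × Δh = 0.003197 × 1.3 × 10^7 m² × 40 m = 1.662 × 10^6 m³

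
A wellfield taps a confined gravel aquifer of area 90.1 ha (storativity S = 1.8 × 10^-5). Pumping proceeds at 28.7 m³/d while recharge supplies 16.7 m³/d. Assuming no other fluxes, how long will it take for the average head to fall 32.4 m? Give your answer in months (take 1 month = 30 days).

A = 90.1 ha = 9.01 × 10^5 m²
ΔV = S × A × Δh = 1.8 × 10^-5 × 9.01 × 10^5 × 32.4 = 525.5 m³
Net withdrawal = 28.7 − 16.7 = 12 m³/d
t = ΔV / Q = 525.5 m³ / 12 m³/d = 43.79 d
t = 43.79 d ≈ 1.46 months

t ≈ 1.46 months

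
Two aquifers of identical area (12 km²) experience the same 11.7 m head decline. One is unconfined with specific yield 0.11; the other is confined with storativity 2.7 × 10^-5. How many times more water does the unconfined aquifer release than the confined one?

A = 12 km² = 1.2 × 10^7 m²
Unconfined: ΔV_u = Sy × A × Δh = 0.11 × 1.2 × 10^7 × 11.7 = 1.544 × 10^7 m³
Confined: ΔV_c = S × A × Δh = 2.7 × 10^-5 × 1.2 × 10^7 × 11.7 = 3791 m³
Ratio = ΔV_u / ΔV_c = Sy / S = 0.11 / 2.7 × 10^-5 = 4074

ΔV_u / ΔV_c ≈ 4070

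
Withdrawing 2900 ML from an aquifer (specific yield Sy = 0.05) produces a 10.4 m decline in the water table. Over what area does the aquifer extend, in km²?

A ≈ 5.58 km²

ΔV = 2900 ML = 2.9 × 10^6 m³
A = ΔV / (Sy × Δh) = 2.9 × 10^6 / (0.05 × 10.4) = 5.577 × 10^6 m²
A = 5.577 × 10^6 m² = 5.577 km²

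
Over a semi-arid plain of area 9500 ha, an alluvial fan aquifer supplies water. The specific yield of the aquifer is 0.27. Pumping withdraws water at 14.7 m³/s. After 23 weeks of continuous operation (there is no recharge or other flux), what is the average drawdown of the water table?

A = 9500 ha = 9.5 × 10^7 m²
Q = 14.7 m³/s = 1.27 × 10^6 m³/d
t = 23 weeks = 161 d
ΔV = Q × t = 1.27 × 10^6 m³/d × 161 d = 2.045 × 10^8 m³
Δh = ΔV / (Sy × A) = 2.045 × 10^8 / (0.27 × 9.5 × 10^7) = 7.972 m

Δh ≈ 7.97 m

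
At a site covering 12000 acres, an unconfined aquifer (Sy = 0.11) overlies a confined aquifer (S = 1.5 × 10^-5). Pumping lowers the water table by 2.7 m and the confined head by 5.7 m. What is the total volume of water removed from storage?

A = 12000 acres = 4.856 × 10^7 m²
Unconfined: ΔV_u = Sy × A × Δh_u = 0.11 × 4.856 × 10^7 × 2.7 = 1.442 × 10^7 m³
Confined: ΔV_c = S × A × Δh_c = 1.5 × 10^-5 × 4.856 × 10^7 × 5.7 = 4152 m³
Total ΔV = 1.442 × 10^7 + 4152 = 1.443 × 10^7 m³

ΔV ≈ 1.44 × 10^7 m³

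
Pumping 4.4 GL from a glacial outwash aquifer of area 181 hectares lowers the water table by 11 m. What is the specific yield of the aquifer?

Sy ≈ 0.22

A = 181 hectares = 1.81 × 10^6 m²
ΔV = 4.4 GL = 4.4 × 10^6 m³
Sy = ΔV / (A × Δh) = 4.4 × 10^6 m³ / (1.81 × 10^6 m² × 11 m) = 0.221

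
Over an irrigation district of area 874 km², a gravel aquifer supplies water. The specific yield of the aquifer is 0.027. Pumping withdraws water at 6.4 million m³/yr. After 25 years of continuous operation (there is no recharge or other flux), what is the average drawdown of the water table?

Δh ≈ 6.78 m

A = 874 km² = 8.74 × 10^8 m²
Q = 6.4 million m³/yr = 17530 m³/d
t = 25 years = 9125 d
ΔV = Q × t = 17530 m³/d × 9125 d = 1.6 × 10^8 m³
Δh = ΔV / (Sy × A) = 1.6 × 10^8 / (0.027 × 8.74 × 10^8) = 6.78 m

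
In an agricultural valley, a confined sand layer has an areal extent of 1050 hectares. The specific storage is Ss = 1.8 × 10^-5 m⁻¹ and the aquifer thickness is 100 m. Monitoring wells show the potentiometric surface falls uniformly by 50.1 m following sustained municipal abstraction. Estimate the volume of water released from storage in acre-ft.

ΔV ≈ 768 acre-ft

S = Ss × b = 1.8 × 10^-5 m⁻¹ × 100 m = 1.8 × 10^-3
A = 1050 hectares = 1.05 × 10^7 m²
ΔV = S × A × Δh = 0.0018 × 1.05 × 10^7 m² × 50.1 m = 9.469 × 10^5 m³
ΔV = 9.469 × 10^5 m³ = 767.7 acre-ft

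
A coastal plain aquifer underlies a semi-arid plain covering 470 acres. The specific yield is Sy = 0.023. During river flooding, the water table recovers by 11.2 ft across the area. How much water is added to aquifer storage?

ΔV ≈ 1.49 × 10^5 m³

A = 470 acres = 1.902 × 10^6 m²
Δh = 11.2 ft = 3.414 m
ΔV = Sy × A × Δh = 0.023 × 1.902 × 10^6 m² × 3.414 m = 1.493 × 10^5 m³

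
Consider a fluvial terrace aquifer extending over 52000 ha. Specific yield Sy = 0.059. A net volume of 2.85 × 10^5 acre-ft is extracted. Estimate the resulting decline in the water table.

Δh ≈ 11.5 m

A = 52000 ha = 5.2 × 10^8 m²
ΔV = 2.85 × 10^5 acre-ft = 3.515 × 10^8 m³
Δh = ΔV / (Sy × A) = 3.515 × 10^8 m³ / (0.059 × 5.2 × 10^8 m²) = 11.46 m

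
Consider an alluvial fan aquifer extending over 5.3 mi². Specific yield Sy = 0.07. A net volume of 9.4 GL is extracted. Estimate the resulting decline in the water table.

A = 5.3 mi² = 1.373 × 10^7 m²
ΔV = 9.4 GL = 9.4 × 10^6 m³
Δh = ΔV / (Sy × A) = 9.4 × 10^6 m³ / (0.07 × 1.373 × 10^7 m²) = 9.783 m

Δh ≈ 9.78 m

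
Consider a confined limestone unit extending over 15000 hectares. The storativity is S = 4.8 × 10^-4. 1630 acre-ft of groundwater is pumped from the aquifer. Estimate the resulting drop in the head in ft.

Δh ≈ 91.6 ft

A = 15000 hectares = 1.5 × 10^8 m²
ΔV = 1630 acre-ft = 2.011 × 10^6 m³
Δh = ΔV / (S × A) = 2.011 × 10^6 m³ / (4.8 × 10^-4 × 1.5 × 10^8 m²) = 27.92 m
Δh = 27.92 m = 91.62 ft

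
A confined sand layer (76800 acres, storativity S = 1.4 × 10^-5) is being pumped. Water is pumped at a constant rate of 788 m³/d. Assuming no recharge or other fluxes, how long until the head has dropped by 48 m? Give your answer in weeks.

t ≈ 37.9 weeks

A = 76800 acres = 3.108 × 10^8 m²
ΔV = S × A × Δh = 1.4 × 10^-5 × 3.108 × 10^8 × 48 = 2.089 × 10^5 m³
t = ΔV / Q = 2.089 × 10^5 m³ / 788 m³/d = 265 d
t = 265 d ≈ 37.86 weeks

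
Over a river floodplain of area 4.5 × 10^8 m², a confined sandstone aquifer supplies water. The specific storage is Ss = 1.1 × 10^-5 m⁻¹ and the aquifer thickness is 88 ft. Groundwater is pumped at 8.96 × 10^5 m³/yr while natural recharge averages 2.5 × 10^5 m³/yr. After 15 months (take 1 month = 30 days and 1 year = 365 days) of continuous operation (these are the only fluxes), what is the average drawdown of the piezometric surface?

Δh ≈ 6 m

b = 88 ft = 26.82 m
S = Ss × b = 1.1 × 10^-5 m⁻¹ × 26.82 m = 2.95 × 10^-4
Net abstraction = 8.96 × 10^5 − 2.5 × 10^5 = 6.46 × 10^5 m³/yr
Q_net = 6.46 × 10^5 m³/yr = 1770 m³/d
t = 15 months = 450 d
ΔV = Q × t = 1770 m³/d × 450 d = 7.964 × 10^5 m³
Δh = ΔV / (S × A) = 7.964 × 10^5 / (2.95 × 10^-4 × 4.5 × 10^8) = 5.999 m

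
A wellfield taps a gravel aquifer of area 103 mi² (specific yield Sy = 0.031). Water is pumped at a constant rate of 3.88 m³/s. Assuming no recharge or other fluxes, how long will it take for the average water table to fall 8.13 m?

t ≈ 201 days

A = 103 mi² = 2.668 × 10^8 m²
ΔV = Sy × A × Δh = 0.031 × 2.668 × 10^8 × 8.13 = 6.723 × 10^7 m³
Q = 3.88 m³/s = 3.352 × 10^5 m³/d
t = ΔV / Q = 6.723 × 10^7 m³ / 3.352 × 10^5 m³/d = 200.6 d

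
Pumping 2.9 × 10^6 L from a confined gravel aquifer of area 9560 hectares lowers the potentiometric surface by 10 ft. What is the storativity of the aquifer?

A = 9560 hectares = 9.56 × 10^7 m²
Δh = 10 ft = 3.048 m
ΔV = 2.9 × 10^6 L = 2900 m³
S = ΔV / (A × Δh) = 2900 m³ / (9.56 × 10^7 m² × 3.048 m) = 9.952 × 10^-6

S ≈ 1 × 10^-5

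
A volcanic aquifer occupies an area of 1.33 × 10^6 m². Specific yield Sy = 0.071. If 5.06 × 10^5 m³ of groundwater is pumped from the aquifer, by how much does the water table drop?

Δh ≈ 5.36 m

Δh = ΔV / (Sy × A) = 5.06 × 10^5 m³ / (0.071 × 1.33 × 10^6 m²) = 5.358 m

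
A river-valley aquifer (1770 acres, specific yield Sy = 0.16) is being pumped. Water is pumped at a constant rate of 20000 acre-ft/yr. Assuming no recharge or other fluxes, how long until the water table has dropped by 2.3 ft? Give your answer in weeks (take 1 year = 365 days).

t ≈ 1.7 weeks

A = 1770 acres = 7.163 × 10^6 m²
Δh = 2.3 ft = 0.701 m
ΔV = Sy × A × Δh = 0.16 × 7.163 × 10^6 × 0.701 = 8.034 × 10^5 m³
Q = 20000 acre-ft/yr = 67590 m³/d
t = ΔV / Q = 8.034 × 10^5 m³ / 67590 m³/d = 11.89 d
t = 11.89 d ≈ 1.698 weeks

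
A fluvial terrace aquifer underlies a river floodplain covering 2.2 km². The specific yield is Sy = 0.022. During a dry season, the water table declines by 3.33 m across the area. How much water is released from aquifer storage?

ΔV ≈ 1.61 × 10^5 m³

A = 2.2 km² = 2.2 × 10^6 m²
ΔV = Sy × A × Δh = 0.022 × 2.2 × 10^6 m² × 3.33 m = 1.612 × 10^5 m³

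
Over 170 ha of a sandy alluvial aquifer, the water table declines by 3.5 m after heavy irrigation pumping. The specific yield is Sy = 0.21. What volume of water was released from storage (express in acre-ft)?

A = 170 ha = 1.7 × 10^6 m²
ΔV = Sy × A × Δh = 0.21 × 1.7 × 10^6 m² × 3.5 m = 1.25 × 10^6 m³
ΔV = 1.25 × 10^6 m³ = 1013 acre-ft

ΔV ≈ 1010 acre-ft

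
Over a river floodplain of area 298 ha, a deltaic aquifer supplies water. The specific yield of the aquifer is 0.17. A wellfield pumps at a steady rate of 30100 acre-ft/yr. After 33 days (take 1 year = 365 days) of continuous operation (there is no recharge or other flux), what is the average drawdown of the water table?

Δh ≈ 6.63 m

A = 298 ha = 2.98 × 10^6 m²
Q = 30100 acre-ft/yr = 1.017 × 10^5 m³/d
ΔV = Q × t = 1.017 × 10^5 m³/d × 33 d = 3.357 × 10^6 m³
Δh = ΔV / (Sy × A) = 3.357 × 10^6 / (0.17 × 2.98 × 10^6) = 6.626 m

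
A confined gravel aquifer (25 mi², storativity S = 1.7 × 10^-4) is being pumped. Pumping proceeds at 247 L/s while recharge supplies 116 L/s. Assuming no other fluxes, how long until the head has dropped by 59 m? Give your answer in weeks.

A = 25 mi² = 6.475 × 10^7 m²
ΔV = S × A × Δh = 1.7 × 10^-4 × 6.475 × 10^7 × 59 = 6.494 × 10^5 m³
Net withdrawal = 247 − 116 = 131 L/s = 11320 m³/d
t = ΔV / Q = 6.494 × 10^5 m³ / 11320 m³/d = 57.38 d
t = 57.38 d ≈ 8.197 weeks

t ≈ 8.2 weeks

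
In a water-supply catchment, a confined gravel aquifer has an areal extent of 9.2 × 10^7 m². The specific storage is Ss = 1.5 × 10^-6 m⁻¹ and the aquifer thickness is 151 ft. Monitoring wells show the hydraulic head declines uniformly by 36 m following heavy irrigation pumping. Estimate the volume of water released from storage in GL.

ΔV ≈ 0.229 GL

b = 151 ft = 46.02 m
S = Ss × b = 1.5 × 10^-6 m⁻¹ × 46.02 m = 6.904 × 10^-5
ΔV = S × A × Δh = 6.904 × 10^-5 × 9.2 × 10^7 m² × 36 m = 2.287 × 10^5 m³
ΔV = 2.287 × 10^5 m³ = 0.2287 GL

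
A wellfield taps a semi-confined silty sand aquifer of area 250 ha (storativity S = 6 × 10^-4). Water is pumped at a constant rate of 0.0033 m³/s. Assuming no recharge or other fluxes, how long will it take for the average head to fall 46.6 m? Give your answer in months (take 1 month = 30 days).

A = 250 ha = 2.5 × 10^6 m²
ΔV = S × A × Δh = 6 × 10^-4 × 2.5 × 10^6 × 46.6 = 69900 m³
Q = 0.0033 m³/s = 285.1 m³/d
t = ΔV / Q = 69900 m³ / 285.1 m³/d = 245.2 d
t = 245.2 d ≈ 8.172 months

t ≈ 8.17 months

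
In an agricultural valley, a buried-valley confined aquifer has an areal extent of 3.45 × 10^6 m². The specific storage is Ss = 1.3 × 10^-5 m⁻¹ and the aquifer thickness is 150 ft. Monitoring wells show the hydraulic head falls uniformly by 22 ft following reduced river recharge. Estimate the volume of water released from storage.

ΔV ≈ 13800 m³

b = 150 ft = 45.72 m
S = Ss × b = 1.3 × 10^-5 m⁻¹ × 45.72 m = 5.944 × 10^-4
Δh = 22 ft = 6.706 m
ΔV = S × A × Δh = 5.944 × 10^-4 × 3.45 × 10^6 m² × 6.706 m = 13750 m³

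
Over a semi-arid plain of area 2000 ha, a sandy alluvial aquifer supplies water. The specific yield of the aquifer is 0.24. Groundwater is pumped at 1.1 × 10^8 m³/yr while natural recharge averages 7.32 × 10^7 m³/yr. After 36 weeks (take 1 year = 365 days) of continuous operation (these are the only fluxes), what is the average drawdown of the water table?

A = 2000 ha = 2 × 10^7 m²
Net abstraction = 1.1 × 10^8 − 7.32 × 10^7 = 3.68 × 10^7 m³/yr
Q_net = 3.68 × 10^7 m³/yr = 1.008 × 10^5 m³/d
t = 36 weeks = 252 d
ΔV = Q × t = 1.008 × 10^5 m³/d × 252 d = 2.541 × 10^7 m³
Δh = ΔV / (Sy × A) = 2.541 × 10^7 / (0.24 × 2 × 10^7) = 5.293 m

Δh ≈ 5.29 m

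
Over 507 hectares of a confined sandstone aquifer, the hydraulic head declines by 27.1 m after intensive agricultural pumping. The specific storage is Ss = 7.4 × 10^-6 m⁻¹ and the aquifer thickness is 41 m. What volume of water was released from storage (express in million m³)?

ΔV ≈ 0.0417 million m³

S = Ss × b = 7.4 × 10^-6 m⁻¹ × 41 m = 3.034 × 10^-4
A = 507 hectares = 5.07 × 10^6 m²
ΔV = S × A × Δh = 3.034 × 10^-4 × 5.07 × 10^6 m² × 27.1 m = 41690 m³
ΔV = 41690 m³ = 0.04169 million m³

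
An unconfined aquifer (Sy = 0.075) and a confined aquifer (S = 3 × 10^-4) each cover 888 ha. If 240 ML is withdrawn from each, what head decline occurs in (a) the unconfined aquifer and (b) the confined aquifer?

A = 888 ha = 8.88 × 10^6 m²
ΔV = 240 ML = 2.4 × 10^5 m³
Unconfined: Δh_u = ΔV/(Sy·A) = 2.4 × 10^5/(0.075 × 8.88 × 10^6) = 0.3604 m
Confined: Δh_c = ΔV/(S·A) = 2.4 × 10^5/(3 × 10^-4 × 8.88 × 10^6) = 90.09 m

Δh_u ≈ 0.36 m; Δh_c ≈ 90.1 m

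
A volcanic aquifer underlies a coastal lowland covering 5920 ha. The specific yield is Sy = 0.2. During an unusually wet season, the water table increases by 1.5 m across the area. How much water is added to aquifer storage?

A = 5920 ha = 5.92 × 10^7 m²
ΔV = Sy × A × Δh = 0.2 × 5.92 × 10^7 m² × 1.5 m = 1.776 × 10^7 m³

ΔV ≈ 1.78 × 10^7 m³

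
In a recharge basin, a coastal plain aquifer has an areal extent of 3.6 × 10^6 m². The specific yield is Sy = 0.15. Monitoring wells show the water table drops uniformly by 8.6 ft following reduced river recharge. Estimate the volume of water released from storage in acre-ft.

Δh = 8.6 ft = 2.621 m
ΔV = Sy × A × Δh = 0.15 × 3.6 × 10^6 m² × 2.621 m = 1.415 × 10^6 m³
ΔV = 1.415 × 10^6 m³ = 1148 acre-ft

ΔV ≈ 1150 acre-ft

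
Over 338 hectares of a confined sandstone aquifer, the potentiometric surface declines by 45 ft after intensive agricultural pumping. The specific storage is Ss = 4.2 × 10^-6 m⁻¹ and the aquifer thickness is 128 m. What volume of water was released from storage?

ΔV ≈ 24900 m³

S = Ss × b = 4.2 × 10^-6 m⁻¹ × 128 m = 5.376 × 10^-4
A = 338 hectares = 3.38 × 10^6 m²
Δh = 45 ft = 13.72 m
ΔV = S × A × Δh = 5.376 × 10^-4 × 3.38 × 10^6 m² × 13.72 m = 24920 m³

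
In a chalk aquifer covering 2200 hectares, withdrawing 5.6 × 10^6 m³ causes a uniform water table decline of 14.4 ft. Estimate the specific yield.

Sy ≈ 0.058

A = 2200 hectares = 2.2 × 10^7 m²
Δh = 14.4 ft = 4.389 m
Sy = ΔV / (A × Δh) = 5.6 × 10^6 m³ / (2.2 × 10^7 m² × 4.389 m) = 0.05799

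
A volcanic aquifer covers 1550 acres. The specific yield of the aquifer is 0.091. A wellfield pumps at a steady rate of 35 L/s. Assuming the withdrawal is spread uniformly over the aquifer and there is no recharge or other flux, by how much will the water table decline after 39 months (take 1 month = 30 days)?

Δh ≈ 6.2 m

A = 1550 acres = 6.273 × 10^6 m²
Q = 35 L/s = 3024 m³/d
t = 39 months = 1170 d
ΔV = Q × t = 3024 m³/d × 1170 d = 3.538 × 10^6 m³
Δh = ΔV / (Sy × A) = 3.538 × 10^6 / (0.091 × 6.273 × 10^6) = 6.198 m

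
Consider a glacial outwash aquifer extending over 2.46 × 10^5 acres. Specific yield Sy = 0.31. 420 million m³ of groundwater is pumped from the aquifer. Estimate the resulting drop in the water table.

Δh ≈ 1.36 m

A = 2.46 × 10^5 acres = 9.955 × 10^8 m²
ΔV = 420 million m³ = 4.2 × 10^8 m³
Δh = ΔV / (Sy × A) = 4.2 × 10^8 m³ / (0.31 × 9.955 × 10^8 m²) = 1.361 m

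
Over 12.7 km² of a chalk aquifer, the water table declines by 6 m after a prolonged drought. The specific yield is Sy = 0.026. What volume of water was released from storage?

A = 12.7 km² = 1.27 × 10^7 m²
ΔV = Sy × A × Δh = 0.026 × 1.27 × 10^7 m² × 6 m = 1.981 × 10^6 m³

ΔV ≈ 1.98 × 10^6 m³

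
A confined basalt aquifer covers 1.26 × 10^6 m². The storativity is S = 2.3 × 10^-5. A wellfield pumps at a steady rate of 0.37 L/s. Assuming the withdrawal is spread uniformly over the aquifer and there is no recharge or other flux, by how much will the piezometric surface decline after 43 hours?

Q = 0.37 L/s = 31.97 m³/d
t = 43 hours = 1.792 d
ΔV = Q × t = 31.97 m³/d × 1.792 d = 57.28 m³
Δh = ΔV / (S × A) = 57.28 / (2.3 × 10^-5 × 1.26 × 10^6) = 1.976 m

Δh ≈ 1.98 m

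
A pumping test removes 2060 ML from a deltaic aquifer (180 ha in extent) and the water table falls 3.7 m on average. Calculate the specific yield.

A = 180 ha = 1.8 × 10^6 m²
ΔV = 2060 ML = 2.06 × 10^6 m³
Sy = ΔV / (A × Δh) = 2.06 × 10^6 m³ / (1.8 × 10^6 m² × 3.7 m) = 0.3093

Sy ≈ 0.31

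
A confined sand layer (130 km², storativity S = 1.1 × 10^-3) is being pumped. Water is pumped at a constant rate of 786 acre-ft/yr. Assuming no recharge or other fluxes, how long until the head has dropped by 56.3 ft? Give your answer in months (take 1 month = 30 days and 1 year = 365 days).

A = 130 km² = 1.3 × 10^8 m²
Δh = 56.3 ft = 17.16 m
ΔV = S × A × Δh = 0.0011 × 1.3 × 10^8 × 17.16 = 2.454 × 10^6 m³
Q = 786 acre-ft/yr = 2656 m³/d
t = ΔV / Q = 2.454 × 10^6 m³ / 2656 m³/d = 923.8 d
t = 923.8 d ≈ 30.79 months

t ≈ 30.8 months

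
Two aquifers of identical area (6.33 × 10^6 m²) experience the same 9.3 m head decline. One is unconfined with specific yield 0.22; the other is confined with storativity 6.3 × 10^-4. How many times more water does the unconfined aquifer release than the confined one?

Unconfined: ΔV_u = Sy × A × Δh = 0.22 × 6.33 × 10^6 × 9.3 = 1.295 × 10^7 m³
Confined: ΔV_c = S × A × Δh = 6.3 × 10^-4 × 6.33 × 10^6 × 9.3 = 37090 m³
Ratio = ΔV_u / ΔV_c = Sy / S = 0.22 / 6.3 × 10^-4 = 349.2

ΔV_u / ΔV_c ≈ 349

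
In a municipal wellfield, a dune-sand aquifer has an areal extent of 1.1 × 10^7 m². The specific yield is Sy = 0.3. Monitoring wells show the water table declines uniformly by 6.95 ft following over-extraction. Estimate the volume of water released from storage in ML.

ΔV ≈ 6990 ML

Δh = 6.95 ft = 2.118 m
ΔV = Sy × A × Δh = 0.3 × 1.1 × 10^7 m² × 2.118 m = 6.991 × 10^6 m³
ΔV = 6.991 × 10^6 m³ = 6991 ML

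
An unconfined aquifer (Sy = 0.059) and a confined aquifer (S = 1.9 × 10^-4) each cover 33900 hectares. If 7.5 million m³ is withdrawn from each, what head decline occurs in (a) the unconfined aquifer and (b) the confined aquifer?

A = 33900 hectares = 3.39 × 10^8 m²
ΔV = 7.5 million m³ = 7.5 × 10^6 m³
Unconfined: Δh_u = ΔV/(Sy·A) = 7.5 × 10^6/(0.059 × 3.39 × 10^8) = 0.375 m
Confined: Δh_c = ΔV/(S·A) = 7.5 × 10^6/(1.9 × 10^-4 × 3.39 × 10^8) = 116.4 m

Δh_u ≈ 0.375 m; Δh_c ≈ 116 m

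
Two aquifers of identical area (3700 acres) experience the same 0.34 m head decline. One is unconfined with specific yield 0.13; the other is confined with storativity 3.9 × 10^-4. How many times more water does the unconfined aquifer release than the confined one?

A = 3700 acres = 1.497 × 10^7 m²
Unconfined: ΔV_u = Sy × A × Δh = 0.13 × 1.497 × 10^7 × 0.34 = 6.618 × 10^5 m³
Confined: ΔV_c = S × A × Δh = 3.9 × 10^-4 × 1.497 × 10^7 × 0.34 = 1985 m³
Ratio = ΔV_u / ΔV_c = Sy / S = 0.13 / 3.9 × 10^-4 = 333.3

ΔV_u / ΔV_c ≈ 333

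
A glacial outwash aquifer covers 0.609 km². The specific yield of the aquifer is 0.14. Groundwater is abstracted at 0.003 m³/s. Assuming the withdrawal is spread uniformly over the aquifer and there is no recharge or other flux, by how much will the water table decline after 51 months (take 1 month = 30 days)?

Δh ≈ 4.65 m

A = 0.609 km² = 6.09 × 10^5 m²
Q = 0.003 m³/s = 259.2 m³/d
t = 51 months = 1530 d
ΔV = Q × t = 259.2 m³/d × 1530 d = 3.966 × 10^5 m³
Δh = ΔV / (Sy × A) = 3.966 × 10^5 / (0.14 × 6.09 × 10^5) = 4.651 m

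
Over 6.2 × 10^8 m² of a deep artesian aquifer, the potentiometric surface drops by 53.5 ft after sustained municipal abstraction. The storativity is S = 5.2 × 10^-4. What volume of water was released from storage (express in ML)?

Δh = 53.5 ft = 16.31 m
ΔV = S × A × Δh = 5.2 × 10^-4 × 6.2 × 10^8 m² × 16.31 m = 5.257 × 10^6 m³
ΔV = 5.257 × 10^6 m³ = 5257 ML

ΔV ≈ 5260 ML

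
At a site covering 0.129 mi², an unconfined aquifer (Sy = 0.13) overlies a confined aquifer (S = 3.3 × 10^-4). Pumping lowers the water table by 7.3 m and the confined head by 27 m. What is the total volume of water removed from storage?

A = 0.129 mi² = 3.341 × 10^5 m²
Unconfined: ΔV_u = Sy × A × Δh_u = 0.13 × 3.341 × 10^5 × 7.3 = 3.171 × 10^5 m³
Confined: ΔV_c = S × A × Δh_c = 3.3 × 10^-4 × 3.341 × 10^5 × 27 = 2977 m³
Total ΔV = 3.171 × 10^5 + 2977 = 3.2 × 10^5 m³

ΔV ≈ 3.2 × 10^5 m³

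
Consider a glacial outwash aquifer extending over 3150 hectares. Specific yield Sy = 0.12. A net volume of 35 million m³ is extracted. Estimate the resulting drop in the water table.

A = 3150 hectares = 3.15 × 10^7 m²
ΔV = 35 million m³ = 3.5 × 10^7 m³
Δh = ΔV / (Sy × A) = 3.5 × 10^7 m³ / (0.12 × 3.15 × 10^7 m²) = 9.259 m

Δh ≈ 9.26 m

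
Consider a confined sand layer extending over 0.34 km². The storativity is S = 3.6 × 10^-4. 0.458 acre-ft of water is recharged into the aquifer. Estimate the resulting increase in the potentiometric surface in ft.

A = 0.34 km² = 3.4 × 10^5 m²
ΔV = 0.458 acre-ft = 564.9 m³
Δh = ΔV / (S × A) = 564.9 m³ / (3.6 × 10^-4 × 3.4 × 10^5 m²) = 4.615 m
Δh = 4.615 m = 15.14 ft

Δh ≈ 15.1 ft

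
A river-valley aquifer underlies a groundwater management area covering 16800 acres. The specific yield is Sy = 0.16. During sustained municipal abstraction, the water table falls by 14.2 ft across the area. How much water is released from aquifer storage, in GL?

A = 16800 acres = 6.799 × 10^7 m²
Δh = 14.2 ft = 4.328 m
ΔV = Sy × A × Δh = 0.16 × 6.799 × 10^7 m² × 4.328 m = 4.708 × 10^7 m³
ΔV = 4.708 × 10^7 m³ = 47.08 GL

ΔV ≈ 47.1 GL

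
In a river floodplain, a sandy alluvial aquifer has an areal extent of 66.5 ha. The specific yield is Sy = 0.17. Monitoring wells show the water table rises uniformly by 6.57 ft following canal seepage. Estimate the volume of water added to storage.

ΔV ≈ 2.26 × 10^5 m³

A = 66.5 ha = 6.65 × 10^5 m²
Δh = 6.57 ft = 2.003 m
ΔV = Sy × A × Δh = 0.17 × 6.65 × 10^5 m² × 2.003 m = 2.264 × 10^5 m³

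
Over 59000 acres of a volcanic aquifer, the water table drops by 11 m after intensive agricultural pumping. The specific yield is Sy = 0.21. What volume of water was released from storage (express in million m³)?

ΔV ≈ 552 million m³

A = 59000 acres = 2.388 × 10^8 m²
ΔV = Sy × A × Δh = 0.21 × 2.388 × 10^8 m² × 11 m = 5.515 × 10^8 m³
ΔV = 5.515 × 10^8 m³ = 551.5 million m³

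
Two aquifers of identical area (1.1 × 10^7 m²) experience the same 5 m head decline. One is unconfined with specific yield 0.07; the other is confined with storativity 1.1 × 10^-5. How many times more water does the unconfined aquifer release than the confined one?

ΔV_u / ΔV_c ≈ 6360

Unconfined: ΔV_u = Sy × A × Δh = 0.07 × 1.1 × 10^7 × 5 = 3.85 × 10^6 m³
Confined: ΔV_c = S × A × Δh = 1.1 × 10^-5 × 1.1 × 10^7 × 5 = 605 m³
Ratio = ΔV_u / ΔV_c = Sy / S = 0.07 / 1.1 × 10^-5 = 6364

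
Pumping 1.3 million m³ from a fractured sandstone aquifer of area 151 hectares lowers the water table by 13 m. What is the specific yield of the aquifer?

A = 151 hectares = 1.51 × 10^6 m²
ΔV = 1.3 million m³ = 1.3 × 10^6 m³
Sy = ΔV / (A × Δh) = 1.3 × 10^6 m³ / (1.51 × 10^6 m² × 13 m) = 0.06623

Sy ≈ 0.066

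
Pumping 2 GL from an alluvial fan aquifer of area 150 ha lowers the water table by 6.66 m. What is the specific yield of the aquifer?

Sy ≈ 0.2

A = 150 ha = 1.5 × 10^6 m²
ΔV = 2 GL = 2 × 10^6 m³
Sy = ΔV / (A × Δh) = 2 × 10^6 m³ / (1.5 × 10^6 m² × 6.66 m) = 0.2002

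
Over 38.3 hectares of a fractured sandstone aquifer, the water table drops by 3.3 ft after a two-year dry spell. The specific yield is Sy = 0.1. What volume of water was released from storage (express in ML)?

ΔV ≈ 38.5 ML

A = 38.3 hectares = 3.83 × 10^5 m²
Δh = 3.3 ft = 1.006 m
ΔV = Sy × A × Δh = 0.1 × 3.83 × 10^5 m² × 1.006 m = 38520 m³
ΔV = 38520 m³ = 38.52 ML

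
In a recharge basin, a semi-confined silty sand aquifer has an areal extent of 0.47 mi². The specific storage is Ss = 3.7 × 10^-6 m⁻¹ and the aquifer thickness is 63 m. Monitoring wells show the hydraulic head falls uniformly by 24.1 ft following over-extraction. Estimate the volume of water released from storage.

ΔV ≈ 2080 m³

S = Ss × b = 3.7 × 10^-6 m⁻¹ × 63 m = 2.331 × 10^-4
A = 0.47 mi² = 1.217 × 10^6 m²
Δh = 24.1 ft = 7.346 m
ΔV = S × A × Δh = 2.331 × 10^-4 × 1.217 × 10^6 m² × 7.346 m = 2084 m³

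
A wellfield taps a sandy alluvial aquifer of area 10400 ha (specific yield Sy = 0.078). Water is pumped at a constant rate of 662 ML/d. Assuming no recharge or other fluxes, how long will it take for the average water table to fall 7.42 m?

A = 10400 ha = 1.04 × 10^8 m²
ΔV = Sy × A × Δh = 0.078 × 1.04 × 10^8 × 7.42 = 6.019 × 10^7 m³
Q = 662 ML/d = 6.62 × 10^5 m³/d
t = ΔV / Q = 6.019 × 10^7 m³ / 6.62 × 10^5 m³/d = 90.92 d

t ≈ 90.9 days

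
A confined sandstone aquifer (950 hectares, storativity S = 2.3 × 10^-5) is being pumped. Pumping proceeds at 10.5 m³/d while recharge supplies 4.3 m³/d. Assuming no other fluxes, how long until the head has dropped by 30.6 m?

t ≈ 1080 days

A = 950 hectares = 9.5 × 10^6 m²
ΔV = S × A × Δh = 2.3 × 10^-5 × 9.5 × 10^6 × 30.6 = 6686 m³
Net withdrawal = 10.5 − 4.3 = 6.2 m³/d
t = ΔV / Q = 6686 m³ / 6.2 m³/d = 1078 d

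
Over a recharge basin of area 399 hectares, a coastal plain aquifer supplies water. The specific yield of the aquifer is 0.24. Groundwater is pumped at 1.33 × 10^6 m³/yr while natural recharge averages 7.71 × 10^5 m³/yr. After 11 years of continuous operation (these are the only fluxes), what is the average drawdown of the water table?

Δh ≈ 6.42 m

A = 399 hectares = 3.99 × 10^6 m²
Net abstraction = 1.33 × 10^6 − 7.71 × 10^5 = 5.59 × 10^5 m³/yr
Q_net = 5.59 × 10^5 m³/yr = 1532 m³/d
t = 11 years = 4015 d
ΔV = Q × t = 1532 m³/d × 4015 d = 6.149 × 10^6 m³
Δh = ΔV / (Sy × A) = 6.149 × 10^6 / (0.24 × 3.99 × 10^6) = 6.421 m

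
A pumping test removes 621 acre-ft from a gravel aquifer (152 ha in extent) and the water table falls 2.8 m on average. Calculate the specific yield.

Sy ≈ 0.18

A = 152 ha = 1.52 × 10^6 m²
ΔV = 621 acre-ft = 7.66 × 10^5 m³
Sy = ΔV / (A × Δh) = 7.66 × 10^5 m³ / (1.52 × 10^6 m² × 2.8 m) = 0.18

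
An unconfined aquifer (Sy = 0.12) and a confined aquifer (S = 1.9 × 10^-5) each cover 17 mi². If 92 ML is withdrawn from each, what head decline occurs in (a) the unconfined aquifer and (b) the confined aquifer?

A = 17 mi² = 4.403 × 10^7 m²
ΔV = 92 ML = 92000 m³
Unconfined: Δh_u = ΔV/(Sy·A) = 92000/(0.12 × 4.403 × 10^7) = 0.01741 m
Confined: Δh_c = ΔV/(S·A) = 92000/(1.9 × 10^-5 × 4.403 × 10^7) = 110 m

Δh_u ≈ 0.0174 m; Δh_c ≈ 110 m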